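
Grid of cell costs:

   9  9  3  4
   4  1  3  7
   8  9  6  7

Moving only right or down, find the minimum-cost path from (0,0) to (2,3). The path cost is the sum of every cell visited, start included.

30

Path r0c0 -> r1c0 -> r1c1 -> r1c2 -> r2c2 -> r2c3: 9 + 4 + 1 + 3 + 6 + 7 = 30.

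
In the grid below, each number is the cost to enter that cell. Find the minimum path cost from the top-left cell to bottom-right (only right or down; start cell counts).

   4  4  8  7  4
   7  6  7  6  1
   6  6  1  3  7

31

One optimal route is [0,0] [0,1] [1,1] [2,1] [2,2] [2,3] [2,4].
Its cost is 4 + 4 + 6 + 6 + 1 + 3 + 7 = 31.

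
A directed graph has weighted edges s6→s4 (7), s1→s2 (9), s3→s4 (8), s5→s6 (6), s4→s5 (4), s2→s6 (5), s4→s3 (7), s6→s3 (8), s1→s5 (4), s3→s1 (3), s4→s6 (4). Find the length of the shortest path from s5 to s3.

Paths from s5 to s3:
s5→s6→s4→s3: 6 + 7 + 7 = 20
s5→s6→s3: 6 + 8 = 14
Shortest: 14.

14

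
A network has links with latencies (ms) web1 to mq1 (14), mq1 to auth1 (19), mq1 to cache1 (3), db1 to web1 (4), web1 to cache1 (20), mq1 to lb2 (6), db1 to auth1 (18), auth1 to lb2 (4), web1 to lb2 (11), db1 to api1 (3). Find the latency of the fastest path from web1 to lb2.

11

A few of the web1→lb2 routes:
web1→db1→auth1→lb2: 4 + 18 + 4 = 26
web1→mq1→lb2: 14 + 6 = 20
web1→cache1→mq1→lb2: 20 + 3 + 6 = 29
web1→lb2: 11
Best route has total 11 ms.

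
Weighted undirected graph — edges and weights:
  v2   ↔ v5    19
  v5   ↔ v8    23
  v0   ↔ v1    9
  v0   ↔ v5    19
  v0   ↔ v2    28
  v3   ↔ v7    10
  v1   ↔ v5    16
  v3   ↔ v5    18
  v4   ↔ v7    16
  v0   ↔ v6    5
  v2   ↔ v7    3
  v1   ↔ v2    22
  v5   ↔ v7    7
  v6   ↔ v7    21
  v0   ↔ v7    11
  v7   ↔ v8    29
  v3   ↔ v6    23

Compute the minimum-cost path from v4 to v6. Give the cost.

32

A few of the v4→v6 routes:
v4 -> v7 -> v6: 16 + 21 = 37
v4 -> v7 -> v0 -> v6: 16 + 11 + 5 = 32
v4 -> v7 -> v5 -> v0 -> v6: 16 + 7 + 19 + 5 = 47
v4 -> v7 -> v2 -> v0 -> v6: 16 + 3 + 28 + 5 = 52
v4 -> v7 -> v3 -> v6: 16 + 10 + 23 = 49
Shortest: 32.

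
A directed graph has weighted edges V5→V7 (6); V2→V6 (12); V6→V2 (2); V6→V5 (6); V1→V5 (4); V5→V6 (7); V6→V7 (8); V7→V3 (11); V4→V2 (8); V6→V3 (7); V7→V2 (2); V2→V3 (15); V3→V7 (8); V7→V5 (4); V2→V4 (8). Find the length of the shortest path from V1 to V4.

Paths from V1 to V4:
V1 -> V5 -> V6 -> V3 -> V7 -> V2 -> V4: 4 + 7 + 7 + 8 + 2 + 8 = 36
V1 -> V5 -> V7 -> V2 -> V4: 4 + 6 + 2 + 8 = 20
V1 -> V5 -> V6 -> V7 -> V2 -> V4: 4 + 7 + 8 + 2 + 8 = 29
V1 -> V5 -> V6 -> V2 -> V4: 4 + 7 + 2 + 8 = 21
The minimum is 20.

20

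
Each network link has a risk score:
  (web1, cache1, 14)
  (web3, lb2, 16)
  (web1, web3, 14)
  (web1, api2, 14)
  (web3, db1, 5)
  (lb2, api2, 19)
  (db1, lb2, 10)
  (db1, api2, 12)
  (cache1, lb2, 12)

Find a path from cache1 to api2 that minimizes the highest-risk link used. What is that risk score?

Some routes from cache1 to api2:
cache1 - lb2 - db1 - web3 - web1 - api2: max(12, 10, 5, 14, 14) = 14
cache1 - web1 - web3 - db1 - api2: max(14, 14, 5, 12) = 14
cache1 - lb2 - db1 - api2: max(12, 10, 12) = 12
Best route has worst link 12.

12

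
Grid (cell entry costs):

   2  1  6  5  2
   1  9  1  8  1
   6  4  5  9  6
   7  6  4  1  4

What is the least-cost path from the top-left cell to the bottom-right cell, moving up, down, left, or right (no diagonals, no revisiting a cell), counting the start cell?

One optimal route is [0,0]→[0,1]→[0,2]→[1,2]→[2,2]→[3,2]→[3,3]→[3,4].
Its cost is 2 + 1 + 6 + 1 + 5 + 4 + 1 + 4 = 24.

24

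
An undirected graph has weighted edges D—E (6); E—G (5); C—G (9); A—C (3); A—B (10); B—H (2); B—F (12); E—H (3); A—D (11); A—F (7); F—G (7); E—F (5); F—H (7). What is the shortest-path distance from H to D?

9

Checking several routes:
H→F→E→D: 7 + 5 + 6 = 18
H→B→F→E→D: 2 + 12 + 5 + 6 = 25
H→B→A→D: 2 + 10 + 11 = 23
H→E→D: 3 + 6 = 9
Best route has total 9.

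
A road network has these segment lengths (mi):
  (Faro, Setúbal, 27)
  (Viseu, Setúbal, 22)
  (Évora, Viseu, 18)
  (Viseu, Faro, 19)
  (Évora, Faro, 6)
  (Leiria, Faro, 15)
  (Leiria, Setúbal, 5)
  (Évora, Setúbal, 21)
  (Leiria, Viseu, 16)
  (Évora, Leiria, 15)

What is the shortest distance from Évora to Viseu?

A few of the Évora→Viseu routes:
Évora -> Leiria -> Viseu: 15 + 16 = 31
Évora -> Faro -> Leiria -> Viseu: 6 + 15 + 16 = 37
Évora -> Leiria -> Setúbal -> Viseu: 15 + 5 + 22 = 42
Évora -> Viseu: 18
Évora -> Faro -> Viseu: 6 + 19 = 25
The minimum is 18 mi.

18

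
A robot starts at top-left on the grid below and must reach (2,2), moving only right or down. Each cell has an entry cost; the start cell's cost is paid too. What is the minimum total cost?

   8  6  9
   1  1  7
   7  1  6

Best path: [0,0] -> [1,0] -> [1,1] -> [2,1] -> [2,2]
Cost: 8 + 1 + 1 + 1 + 6 = 17
For comparison, the top-then-right route costs 36.

17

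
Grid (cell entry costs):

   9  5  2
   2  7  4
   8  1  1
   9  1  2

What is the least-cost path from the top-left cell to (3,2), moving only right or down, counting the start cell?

22

Path [0,0]→[1,0]→[1,1]→[2,1]→[2,2]→[3,2]: 9 + 2 + 7 + 1 + 1 + 2 = 22.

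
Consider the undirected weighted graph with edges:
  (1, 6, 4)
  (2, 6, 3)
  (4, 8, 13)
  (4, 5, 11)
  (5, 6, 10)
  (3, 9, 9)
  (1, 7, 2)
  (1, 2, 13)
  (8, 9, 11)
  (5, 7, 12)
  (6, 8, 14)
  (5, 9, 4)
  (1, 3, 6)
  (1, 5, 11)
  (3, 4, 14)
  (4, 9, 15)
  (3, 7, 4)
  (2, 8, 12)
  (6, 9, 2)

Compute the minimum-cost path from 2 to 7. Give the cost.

9

Some routes from 2 to 7:
2→1→7: 13 + 2 = 15
2→6→1→7: 3 + 4 + 2 = 9
2→6→1→3→7: 3 + 4 + 6 + 4 = 17
Shortest: 9.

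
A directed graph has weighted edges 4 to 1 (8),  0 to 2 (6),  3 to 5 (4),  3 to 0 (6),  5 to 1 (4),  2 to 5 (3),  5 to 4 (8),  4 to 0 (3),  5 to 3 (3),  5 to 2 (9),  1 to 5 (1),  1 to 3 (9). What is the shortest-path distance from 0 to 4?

17

Paths from 0 to 4:
0 → 2 → 5 → 4: 6 + 3 + 8 = 17
Best route has total 17.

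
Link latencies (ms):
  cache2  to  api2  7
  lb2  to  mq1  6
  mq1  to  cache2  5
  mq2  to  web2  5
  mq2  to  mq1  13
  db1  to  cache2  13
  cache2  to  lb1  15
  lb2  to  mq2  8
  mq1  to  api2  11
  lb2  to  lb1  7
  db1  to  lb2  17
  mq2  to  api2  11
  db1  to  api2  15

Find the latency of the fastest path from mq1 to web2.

A few of the mq1→web2 routes:
mq1→mq2→web2: 13 + 5 = 18
mq1→api2→mq2→web2: 11 + 11 + 5 = 27
mq1→cache2→api2→mq2→web2: 5 + 7 + 11 + 5 = 28
mq1→lb2→mq2→web2: 6 + 8 + 5 = 19
mq1→cache2→lb1→lb2→mq2→web2: 5 + 15 + 7 + 8 + 5 = 40
The minimum is 18 ms.

18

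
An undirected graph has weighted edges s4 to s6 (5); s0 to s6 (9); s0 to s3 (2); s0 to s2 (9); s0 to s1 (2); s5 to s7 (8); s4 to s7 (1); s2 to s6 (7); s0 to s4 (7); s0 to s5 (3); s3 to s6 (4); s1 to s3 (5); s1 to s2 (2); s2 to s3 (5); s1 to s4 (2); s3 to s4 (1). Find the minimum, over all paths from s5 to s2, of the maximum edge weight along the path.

3

A few of the s5→s2 routes:
s5 - s0 - s3 - s4 - s1 - s2: max(3, 2, 1, 2, 2) = 3
s5 - s0 - s1 - s2: max(3, 2, 2) = 3
s5 - s0 - s1 - s4 - s3 - s2: max(3, 2, 2, 1, 5) = 5
Best route has worst link 3.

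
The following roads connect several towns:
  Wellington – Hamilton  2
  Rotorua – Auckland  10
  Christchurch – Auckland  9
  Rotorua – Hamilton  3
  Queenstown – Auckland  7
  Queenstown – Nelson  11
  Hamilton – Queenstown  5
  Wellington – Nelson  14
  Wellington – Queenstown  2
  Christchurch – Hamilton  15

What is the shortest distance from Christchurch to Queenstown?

Comparing a few candidate routes:
Christchurch - Auckland - Rotorua - Hamilton - Queenstown: 9 + 10 + 3 + 5 = 27
Christchurch - Auckland - Rotorua - Hamilton - Wellington - Queenstown: 9 + 10 + 3 + 2 + 2 = 26
Christchurch - Hamilton - Wellington - Queenstown: 15 + 2 + 2 = 19
Christchurch - Hamilton - Queenstown: 15 + 5 = 20
Christchurch - Auckland - Queenstown: 9 + 7 = 16
Shortest: 16.

16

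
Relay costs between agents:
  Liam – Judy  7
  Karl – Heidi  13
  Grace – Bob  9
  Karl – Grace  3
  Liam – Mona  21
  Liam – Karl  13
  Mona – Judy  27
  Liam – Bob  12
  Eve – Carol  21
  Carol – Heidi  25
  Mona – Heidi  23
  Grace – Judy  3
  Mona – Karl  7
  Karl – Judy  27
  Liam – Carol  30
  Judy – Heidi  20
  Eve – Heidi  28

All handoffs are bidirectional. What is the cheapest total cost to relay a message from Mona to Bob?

Some routes from Mona to Bob:
Mona - Liam - Bob: 21 + 12 = 33
Mona - Karl - Liam - Bob: 7 + 13 + 12 = 32
Mona - Karl - Grace - Bob: 7 + 3 + 9 = 19
Mona - Karl - Grace - Judy - Liam - Bob: 7 + 3 + 3 + 7 + 12 = 32
Best route has total 19.

19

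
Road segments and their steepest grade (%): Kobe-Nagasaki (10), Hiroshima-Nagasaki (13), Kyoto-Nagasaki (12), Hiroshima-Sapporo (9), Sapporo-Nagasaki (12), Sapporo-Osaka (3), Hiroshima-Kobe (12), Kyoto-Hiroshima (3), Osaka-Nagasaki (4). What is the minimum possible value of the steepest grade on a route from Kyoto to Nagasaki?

9

Checking several routes:
Kyoto → Hiroshima → Sapporo → Nagasaki: max(3, 9, 12) = 12
Kyoto → Nagasaki: max(12) = 12
Kyoto → Hiroshima → Kobe → Nagasaki: max(3, 12, 10) = 12
Kyoto → Hiroshima → Sapporo → Osaka → Nagasaki: max(3, 9, 3, 4) = 9
Best route has worst link 9%.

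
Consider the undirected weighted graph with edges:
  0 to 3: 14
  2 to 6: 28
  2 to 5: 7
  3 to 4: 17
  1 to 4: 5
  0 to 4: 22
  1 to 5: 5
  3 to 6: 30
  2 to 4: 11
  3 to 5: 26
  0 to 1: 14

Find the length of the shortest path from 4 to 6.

Checking several routes:
4 → 1 → 0 → 3 → 6: 5 + 14 + 14 + 30 = 63
4 → 0 → 3 → 6: 22 + 14 + 30 = 66
4 → 1 → 5 → 2 → 6: 5 + 5 + 7 + 28 = 45
4 → 2 → 6: 11 + 28 = 39
4 → 1 → 5 → 3 → 6: 5 + 5 + 26 + 30 = 66
4 → 3 → 6: 17 + 30 = 47
Best route has total 39.

39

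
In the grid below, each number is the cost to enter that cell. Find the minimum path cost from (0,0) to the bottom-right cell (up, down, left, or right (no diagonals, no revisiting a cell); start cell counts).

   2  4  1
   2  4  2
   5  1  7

16

Take r0c0→r0c1→r0c2→r1c2→r2c2 for a total of 2 + 4 + 1 + 2 + 7 = 16.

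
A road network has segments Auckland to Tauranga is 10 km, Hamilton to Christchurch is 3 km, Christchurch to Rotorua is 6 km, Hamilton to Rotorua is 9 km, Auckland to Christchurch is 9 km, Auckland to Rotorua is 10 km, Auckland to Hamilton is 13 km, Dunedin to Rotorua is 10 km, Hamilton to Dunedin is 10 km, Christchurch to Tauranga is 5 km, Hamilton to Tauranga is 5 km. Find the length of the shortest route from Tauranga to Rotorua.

Comparing a few candidate routes:
Tauranga -> Hamilton -> Christchurch -> Rotorua: 5 + 3 + 6 = 14
Tauranga -> Christchurch -> Hamilton -> Rotorua: 5 + 3 + 9 = 17
Tauranga -> Hamilton -> Rotorua: 5 + 9 = 14
Tauranga -> Christchurch -> Rotorua: 5 + 6 = 11
Best route has total 11 km.

11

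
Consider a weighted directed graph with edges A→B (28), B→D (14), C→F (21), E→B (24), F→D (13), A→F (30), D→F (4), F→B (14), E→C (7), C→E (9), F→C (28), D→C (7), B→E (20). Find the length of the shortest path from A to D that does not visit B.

43

Routes from A to D avoiding B:
A → F → D: 30 + 13 = 43
The minimum is 43.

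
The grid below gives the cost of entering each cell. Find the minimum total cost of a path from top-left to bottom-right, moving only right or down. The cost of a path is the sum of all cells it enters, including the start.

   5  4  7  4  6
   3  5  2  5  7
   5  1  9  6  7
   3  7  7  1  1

28

Take [0,0] -> [1,0] -> [1,1] -> [1,2] -> [1,3] -> [2,3] -> [3,3] -> [3,4] for a total of 5 + 3 + 5 + 2 + 5 + 6 + 1 + 1 = 28.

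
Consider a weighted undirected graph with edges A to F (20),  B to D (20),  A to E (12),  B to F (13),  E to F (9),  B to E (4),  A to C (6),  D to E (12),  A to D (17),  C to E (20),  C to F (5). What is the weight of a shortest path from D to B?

Comparing a few candidate routes:
D → E → B: 12 + 4 = 16
D → A → E → B: 17 + 12 + 4 = 33
D → B: 20
The minimum is 16.

16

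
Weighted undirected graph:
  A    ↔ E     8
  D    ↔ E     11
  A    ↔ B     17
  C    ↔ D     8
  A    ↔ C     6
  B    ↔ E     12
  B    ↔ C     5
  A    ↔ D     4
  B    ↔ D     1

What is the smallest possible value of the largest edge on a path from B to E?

8

Comparing a few candidate routes:
B→D→C→A→E: max(1, 8, 6, 8) = 8
B→C→D→A→E: max(5, 8, 4, 8) = 8
B→D→A→E: max(1, 4, 8) = 8
The minimum achievable maximum is 8.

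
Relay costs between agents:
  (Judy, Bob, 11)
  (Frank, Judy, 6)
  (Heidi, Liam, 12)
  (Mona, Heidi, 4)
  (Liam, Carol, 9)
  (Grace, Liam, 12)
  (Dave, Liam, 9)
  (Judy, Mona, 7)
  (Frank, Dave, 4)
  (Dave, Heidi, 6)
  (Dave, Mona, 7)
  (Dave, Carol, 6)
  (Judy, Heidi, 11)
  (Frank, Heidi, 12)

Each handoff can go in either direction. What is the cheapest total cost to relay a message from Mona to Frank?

Checking several routes:
Mona -> Judy -> Frank: 7 + 6 = 13
Mona -> Dave -> Frank: 7 + 4 = 11
Mona -> Heidi -> Dave -> Frank: 4 + 6 + 4 = 14
Shortest: 11.

11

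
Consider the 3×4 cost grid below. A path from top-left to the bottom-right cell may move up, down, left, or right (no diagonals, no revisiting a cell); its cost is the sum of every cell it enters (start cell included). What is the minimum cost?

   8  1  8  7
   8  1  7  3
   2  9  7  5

25

Take r0c0→r0c1→r1c1→r1c2→r1c3→r2c3 for a total of 8 + 1 + 1 + 7 + 3 + 5 = 25.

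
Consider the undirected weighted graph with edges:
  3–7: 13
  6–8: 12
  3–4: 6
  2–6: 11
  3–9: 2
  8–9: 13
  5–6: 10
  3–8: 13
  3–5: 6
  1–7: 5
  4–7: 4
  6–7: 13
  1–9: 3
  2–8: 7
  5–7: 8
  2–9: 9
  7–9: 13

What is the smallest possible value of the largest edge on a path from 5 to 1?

Some routes from 5 to 1:
5-7-1: max(8, 5) = 8
5-3-4-7-1: max(6, 6, 4, 5) = 6
5-6-2-9-3-4-7-1: max(10, 11, 9, 2, 6, 4, 5) = 11
5-6-2-9-1: max(10, 11, 9, 3) = 11
5-3-9-1: max(6, 2, 3) = 6
5-7-4-3-9-1: max(8, 4, 6, 2, 3) = 8
Smallest bottleneck: 6.

6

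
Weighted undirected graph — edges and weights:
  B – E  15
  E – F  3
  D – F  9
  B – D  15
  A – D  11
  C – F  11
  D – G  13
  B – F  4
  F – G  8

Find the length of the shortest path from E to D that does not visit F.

30

Candidate routes:
E - B - D: 15 + 15 = 30
Shortest: 30.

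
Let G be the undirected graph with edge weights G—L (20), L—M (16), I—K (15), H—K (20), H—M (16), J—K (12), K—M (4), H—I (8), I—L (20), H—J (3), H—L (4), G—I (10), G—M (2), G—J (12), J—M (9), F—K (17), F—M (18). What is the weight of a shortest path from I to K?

15

A few of the I→K routes:
I→H→J→K: 8 + 3 + 12 = 23
I→G→M→K: 10 + 2 + 4 = 16
I→K: 15
Shortest: 15.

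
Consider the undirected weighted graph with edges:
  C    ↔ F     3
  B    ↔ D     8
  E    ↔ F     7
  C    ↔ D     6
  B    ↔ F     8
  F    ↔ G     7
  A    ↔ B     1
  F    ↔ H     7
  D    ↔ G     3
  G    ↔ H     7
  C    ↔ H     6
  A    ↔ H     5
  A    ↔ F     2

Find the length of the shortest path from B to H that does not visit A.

Some routes from B to H avoiding A:
B → D → C → H: 8 + 6 + 6 = 20
B → F → C → H: 8 + 3 + 6 = 17
B → D → G → H: 8 + 3 + 7 = 18
B → F → H: 8 + 7 = 15
Best route has total 15.

15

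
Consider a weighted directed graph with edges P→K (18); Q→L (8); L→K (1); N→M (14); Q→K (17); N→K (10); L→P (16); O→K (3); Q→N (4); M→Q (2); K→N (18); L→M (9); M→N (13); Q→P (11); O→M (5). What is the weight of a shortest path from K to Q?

34

Paths from K to Q:
K→N→M→Q: 18 + 14 + 2 = 34
The minimum is 34.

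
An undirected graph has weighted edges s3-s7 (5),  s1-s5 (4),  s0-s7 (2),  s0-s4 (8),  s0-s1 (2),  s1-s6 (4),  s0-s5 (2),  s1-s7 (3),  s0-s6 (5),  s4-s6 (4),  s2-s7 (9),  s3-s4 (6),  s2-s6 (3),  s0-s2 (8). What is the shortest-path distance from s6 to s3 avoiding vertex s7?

10

A few of the s6→s3 routes:
s6 -> s0 -> s4 -> s3: 5 + 8 + 6 = 19
s6 -> s1 -> s0 -> s4 -> s3: 4 + 2 + 8 + 6 = 20
s6 -> s4 -> s3: 4 + 6 = 10
Shortest: 10.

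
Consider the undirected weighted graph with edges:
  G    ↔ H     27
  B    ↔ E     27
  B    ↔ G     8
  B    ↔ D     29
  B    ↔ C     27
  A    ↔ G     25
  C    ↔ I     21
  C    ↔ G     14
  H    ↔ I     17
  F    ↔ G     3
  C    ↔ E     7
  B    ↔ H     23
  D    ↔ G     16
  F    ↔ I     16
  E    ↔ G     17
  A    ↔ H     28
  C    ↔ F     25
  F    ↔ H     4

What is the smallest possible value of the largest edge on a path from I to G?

A few of the I→G routes:
I→H→B→G: max(17, 23, 8) = 23
I→C→E→G: max(21, 7, 17) = 21
I→C→G: max(21, 14) = 21
I→F→G: max(16, 3) = 16
I→H→F→G: max(17, 4, 3) = 17
The minimum achievable maximum is 16.

16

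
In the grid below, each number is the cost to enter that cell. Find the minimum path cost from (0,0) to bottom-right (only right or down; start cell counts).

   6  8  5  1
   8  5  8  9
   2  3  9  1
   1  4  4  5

30

Best path: [0,0]→[1,0]→[2,0]→[3,0]→[3,1]→[3,2]→[3,3]
Cost: 6 + 8 + 2 + 1 + 4 + 4 + 5 = 30
For comparison, the top-then-right route costs 35.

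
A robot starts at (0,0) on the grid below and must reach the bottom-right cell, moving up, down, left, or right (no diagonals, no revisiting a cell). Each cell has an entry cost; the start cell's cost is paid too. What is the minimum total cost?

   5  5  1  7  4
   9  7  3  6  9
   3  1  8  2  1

23

Best path: (0,0) (0,1) (0,2) (1,2) (1,3) (2,3) (2,4)
Cost: 5 + 5 + 1 + 3 + 6 + 2 + 1 = 23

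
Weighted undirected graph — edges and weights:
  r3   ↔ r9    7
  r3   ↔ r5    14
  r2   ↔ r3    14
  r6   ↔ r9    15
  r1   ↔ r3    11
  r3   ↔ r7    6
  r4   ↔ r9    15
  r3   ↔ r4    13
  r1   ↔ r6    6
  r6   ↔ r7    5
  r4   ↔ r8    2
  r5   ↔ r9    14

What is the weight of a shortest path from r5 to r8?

Some routes from r5 to r8:
r5 → r3 → r9 → r4 → r8: 14 + 7 + 15 + 2 = 38
r5 → r3 → r4 → r8: 14 + 13 + 2 = 29
r5 → r9 → r4 → r8: 14 + 15 + 2 = 31
r5 → r9 → r3 → r4 → r8: 14 + 7 + 13 + 2 = 36
Best route has total 29.

29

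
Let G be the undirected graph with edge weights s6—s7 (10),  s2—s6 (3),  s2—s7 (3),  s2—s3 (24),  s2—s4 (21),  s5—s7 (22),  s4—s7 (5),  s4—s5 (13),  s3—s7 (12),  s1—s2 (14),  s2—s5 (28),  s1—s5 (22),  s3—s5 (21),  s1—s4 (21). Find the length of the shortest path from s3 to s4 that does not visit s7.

34

A few of the s3→s4 routes:
s3-s2-s4: 24 + 21 = 45
s3-s2-s1-s4: 24 + 14 + 21 = 59
s3-s5-s4: 21 + 13 = 34
s3-s5-s1-s4: 21 + 22 + 21 = 64
s3-s2-s5-s4: 24 + 28 + 13 = 65
Best route has total 34.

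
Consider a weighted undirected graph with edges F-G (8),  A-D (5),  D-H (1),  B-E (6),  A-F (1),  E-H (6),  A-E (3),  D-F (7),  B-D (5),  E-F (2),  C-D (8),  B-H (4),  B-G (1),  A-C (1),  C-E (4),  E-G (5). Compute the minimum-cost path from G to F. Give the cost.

7

Checking several routes:
G -> E -> F: 5 + 2 = 7
G -> E -> A -> F: 5 + 3 + 1 = 9
G -> F: 8
G -> B -> E -> F: 1 + 6 + 2 = 9
Shortest: 7.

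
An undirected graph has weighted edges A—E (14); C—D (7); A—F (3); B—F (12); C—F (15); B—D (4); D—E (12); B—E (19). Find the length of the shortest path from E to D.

12

Comparing a few candidate routes:
E-D: 12
E-A-F-B-D: 14 + 3 + 12 + 4 = 33
E-B-D: 19 + 4 = 23
Shortest: 12.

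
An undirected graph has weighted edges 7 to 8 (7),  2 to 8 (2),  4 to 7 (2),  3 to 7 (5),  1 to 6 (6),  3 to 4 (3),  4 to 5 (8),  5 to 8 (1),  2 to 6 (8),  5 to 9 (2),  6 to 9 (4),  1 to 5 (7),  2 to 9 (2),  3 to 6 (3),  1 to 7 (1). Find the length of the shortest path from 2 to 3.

9

Some routes from 2 to 3:
2 -> 8 -> 7 -> 4 -> 3: 2 + 7 + 2 + 3 = 14
2 -> 8 -> 5 -> 4 -> 3: 2 + 1 + 8 + 3 = 14
2 -> 6 -> 3: 8 + 3 = 11
2 -> 8 -> 7 -> 3: 2 + 7 + 5 = 14
2 -> 9 -> 6 -> 3: 2 + 4 + 3 = 9
2 -> 8 -> 5 -> 9 -> 6 -> 3: 2 + 1 + 2 + 4 + 3 = 12
Shortest: 9.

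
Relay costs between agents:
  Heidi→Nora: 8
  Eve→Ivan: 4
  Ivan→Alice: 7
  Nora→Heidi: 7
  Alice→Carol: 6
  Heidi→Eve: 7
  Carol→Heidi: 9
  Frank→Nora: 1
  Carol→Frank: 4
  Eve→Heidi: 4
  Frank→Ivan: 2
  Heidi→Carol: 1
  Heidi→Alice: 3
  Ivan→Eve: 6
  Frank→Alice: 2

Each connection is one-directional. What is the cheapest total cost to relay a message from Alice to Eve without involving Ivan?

22

Paths from Alice to Eve avoiding Ivan:
Alice - Carol - Frank - Nora - Heidi - Eve: 6 + 4 + 1 + 7 + 7 = 25
Alice - Carol - Heidi - Eve: 6 + 9 + 7 = 22
Shortest: 22.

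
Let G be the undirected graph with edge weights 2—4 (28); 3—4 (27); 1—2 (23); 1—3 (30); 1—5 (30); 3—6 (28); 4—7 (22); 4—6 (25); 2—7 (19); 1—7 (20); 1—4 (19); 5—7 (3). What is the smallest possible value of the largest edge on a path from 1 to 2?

Comparing a few candidate routes:
1 - 2: max(23) = 23
1 - 7 - 2: max(20, 19) = 20
1 - 4 - 7 - 2: max(19, 22, 19) = 22
Best route has worst link 20.

20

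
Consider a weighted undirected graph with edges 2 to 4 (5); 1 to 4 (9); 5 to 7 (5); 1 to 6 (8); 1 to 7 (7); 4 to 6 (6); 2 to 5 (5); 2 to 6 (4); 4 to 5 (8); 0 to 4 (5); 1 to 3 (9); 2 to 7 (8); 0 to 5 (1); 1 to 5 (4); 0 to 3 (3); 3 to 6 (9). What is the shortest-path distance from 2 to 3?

Checking several routes:
2 → 4 → 0 → 3: 5 + 5 + 3 = 13
2 → 5 → 0 → 3: 5 + 1 + 3 = 9
2 → 4 → 5 → 0 → 3: 5 + 8 + 1 + 3 = 17
2 → 6 → 3: 4 + 9 = 13
2 → 7 → 5 → 0 → 3: 8 + 5 + 1 + 3 = 17
Best route has total 9.

9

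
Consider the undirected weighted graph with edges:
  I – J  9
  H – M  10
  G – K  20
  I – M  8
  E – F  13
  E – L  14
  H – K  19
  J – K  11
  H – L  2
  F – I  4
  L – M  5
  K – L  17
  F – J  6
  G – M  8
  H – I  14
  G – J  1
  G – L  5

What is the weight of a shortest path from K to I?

20

Checking several routes:
K - J - I: 11 + 9 = 20
K - G - J - I: 20 + 1 + 9 = 30
K - J - F - I: 11 + 6 + 4 = 21
K - J - G - M - I: 11 + 1 + 8 + 8 = 28
The minimum is 20.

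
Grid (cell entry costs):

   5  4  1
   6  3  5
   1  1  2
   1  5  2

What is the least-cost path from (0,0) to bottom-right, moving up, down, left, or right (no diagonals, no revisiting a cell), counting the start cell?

Path [0,0] -> [0,1] -> [1,1] -> [2,1] -> [2,2] -> [3,2]: 5 + 4 + 3 + 1 + 2 + 2 = 17.

17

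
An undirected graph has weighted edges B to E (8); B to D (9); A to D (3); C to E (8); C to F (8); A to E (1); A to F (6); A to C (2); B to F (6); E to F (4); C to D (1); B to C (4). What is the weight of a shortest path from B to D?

5

Some routes from B to D:
B → C → D: 4 + 1 = 5
B → C → A → D: 4 + 2 + 3 = 9
B → D: 9
Shortest: 5.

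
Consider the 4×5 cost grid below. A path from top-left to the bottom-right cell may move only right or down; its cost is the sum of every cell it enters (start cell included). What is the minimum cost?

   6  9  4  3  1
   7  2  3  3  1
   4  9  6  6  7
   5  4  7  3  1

30

Path (0,0)→(1,0)→(1,1)→(1,2)→(1,3)→(1,4)→(2,4)→(3,4): 6 + 7 + 2 + 3 + 3 + 1 + 7 + 1 = 30.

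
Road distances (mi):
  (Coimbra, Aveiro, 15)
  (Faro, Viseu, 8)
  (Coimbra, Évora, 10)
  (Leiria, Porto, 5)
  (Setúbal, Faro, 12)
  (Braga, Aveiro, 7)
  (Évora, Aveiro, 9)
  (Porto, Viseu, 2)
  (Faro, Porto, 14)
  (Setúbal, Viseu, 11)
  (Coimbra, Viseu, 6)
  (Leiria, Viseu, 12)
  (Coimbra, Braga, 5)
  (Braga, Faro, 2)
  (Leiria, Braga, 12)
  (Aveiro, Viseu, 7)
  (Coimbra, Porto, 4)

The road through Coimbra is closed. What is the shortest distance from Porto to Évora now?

Some routes from Porto to Évora avoiding Coimbra:
Porto -> Viseu -> Faro -> Braga -> Aveiro -> Évora: 2 + 8 + 2 + 7 + 9 = 28
Porto -> Leiria -> Viseu -> Aveiro -> Évora: 5 + 12 + 7 + 9 = 33
Porto -> Viseu -> Aveiro -> Évora: 2 + 7 + 9 = 18
Porto -> Faro -> Braga -> Aveiro -> Évora: 14 + 2 + 7 + 9 = 32
The minimum is 18 mi.

18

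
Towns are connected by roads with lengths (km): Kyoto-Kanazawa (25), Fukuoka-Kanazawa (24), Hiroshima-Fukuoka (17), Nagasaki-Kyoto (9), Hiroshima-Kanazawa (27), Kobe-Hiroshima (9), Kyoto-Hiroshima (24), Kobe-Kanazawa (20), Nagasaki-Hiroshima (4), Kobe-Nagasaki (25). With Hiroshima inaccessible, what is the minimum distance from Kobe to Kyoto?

34

Candidate routes:
Kobe → Nagasaki → Kyoto: 25 + 9 = 34
Kobe → Kanazawa → Kyoto: 20 + 25 = 45
Best route has total 34 km.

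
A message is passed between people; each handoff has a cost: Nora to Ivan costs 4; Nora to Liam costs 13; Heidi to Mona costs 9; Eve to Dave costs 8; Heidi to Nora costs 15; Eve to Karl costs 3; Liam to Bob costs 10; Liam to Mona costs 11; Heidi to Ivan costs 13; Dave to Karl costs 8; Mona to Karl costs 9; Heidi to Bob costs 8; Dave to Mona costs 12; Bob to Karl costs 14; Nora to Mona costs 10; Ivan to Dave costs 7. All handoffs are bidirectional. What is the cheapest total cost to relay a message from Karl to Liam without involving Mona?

Checking several routes:
Karl → Dave → Ivan → Nora → Liam: 8 + 7 + 4 + 13 = 32
Karl → Dave → Ivan → Heidi → Bob → Liam: 8 + 7 + 13 + 8 + 10 = 46
Karl → Eve → Dave → Ivan → Heidi → Bob → Liam: 3 + 8 + 7 + 13 + 8 + 10 = 49
Karl → Eve → Dave → Ivan → Nora → Liam: 3 + 8 + 7 + 4 + 13 = 35
Karl → Bob → Heidi → Nora → Liam: 14 + 8 + 15 + 13 = 50
Karl → Bob → Liam: 14 + 10 = 24
Best route has total 24.

24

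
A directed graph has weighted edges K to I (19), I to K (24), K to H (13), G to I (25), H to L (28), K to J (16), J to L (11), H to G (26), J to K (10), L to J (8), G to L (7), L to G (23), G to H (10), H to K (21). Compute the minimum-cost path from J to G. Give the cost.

34

Candidate routes:
J→L→G: 11 + 23 = 34
J→K→H→G: 10 + 13 + 26 = 49
J→K→H→L→G: 10 + 13 + 28 + 23 = 74
The minimum is 34.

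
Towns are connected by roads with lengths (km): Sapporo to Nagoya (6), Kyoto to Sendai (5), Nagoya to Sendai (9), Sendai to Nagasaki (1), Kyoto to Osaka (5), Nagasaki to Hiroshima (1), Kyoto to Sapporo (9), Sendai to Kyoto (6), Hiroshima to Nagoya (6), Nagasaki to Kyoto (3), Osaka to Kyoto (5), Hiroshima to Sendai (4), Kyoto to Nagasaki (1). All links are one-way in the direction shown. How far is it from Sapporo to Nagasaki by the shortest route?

16

Candidate routes:
Sapporo → Nagoya → Sendai → Nagasaki: 6 + 9 + 1 = 16
Sapporo → Nagoya → Sendai → Kyoto → Nagasaki: 6 + 9 + 6 + 1 = 22
Best route has total 16 km.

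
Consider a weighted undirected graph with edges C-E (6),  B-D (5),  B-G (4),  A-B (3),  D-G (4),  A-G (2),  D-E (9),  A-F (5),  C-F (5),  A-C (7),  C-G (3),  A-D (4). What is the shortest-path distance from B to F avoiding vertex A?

A few of the B→F routes:
B-D-G-C-F: 5 + 4 + 3 + 5 = 17
B-D-E-C-F: 5 + 9 + 6 + 5 = 25
B-G-C-F: 4 + 3 + 5 = 12
Best route has total 12.

12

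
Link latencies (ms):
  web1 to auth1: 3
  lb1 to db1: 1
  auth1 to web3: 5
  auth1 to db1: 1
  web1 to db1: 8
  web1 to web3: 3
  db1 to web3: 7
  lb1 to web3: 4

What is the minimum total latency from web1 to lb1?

A few of the web1→lb1 routes:
web1 -> auth1 -> web3 -> lb1: 3 + 5 + 4 = 12
web1 -> web3 -> lb1: 3 + 4 = 7
web1 -> auth1 -> db1 -> lb1: 3 + 1 + 1 = 5
web1 -> db1 -> lb1: 8 + 1 = 9
web1 -> web3 -> auth1 -> db1 -> lb1: 3 + 5 + 1 + 1 = 10
web1 -> web3 -> db1 -> lb1: 3 + 7 + 1 = 11
Best route has total 5 ms.

5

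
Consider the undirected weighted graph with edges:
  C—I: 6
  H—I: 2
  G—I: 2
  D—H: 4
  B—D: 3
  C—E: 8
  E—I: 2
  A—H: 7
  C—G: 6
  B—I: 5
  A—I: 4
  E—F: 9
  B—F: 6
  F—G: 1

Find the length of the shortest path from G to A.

6

Some routes from G to A:
G-I-H-A: 2 + 2 + 7 = 11
G-F-E-I-A: 1 + 9 + 2 + 4 = 16
G-F-B-I-A: 1 + 6 + 5 + 4 = 16
G-I-A: 2 + 4 = 6
Best route has total 6.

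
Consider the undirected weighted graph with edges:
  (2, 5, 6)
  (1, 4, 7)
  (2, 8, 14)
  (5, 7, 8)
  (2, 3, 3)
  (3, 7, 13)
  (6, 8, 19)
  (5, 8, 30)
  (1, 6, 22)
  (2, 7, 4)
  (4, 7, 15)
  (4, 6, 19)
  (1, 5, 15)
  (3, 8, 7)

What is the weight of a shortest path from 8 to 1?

31

Checking several routes:
8 - 3 - 2 - 7 - 4 - 1: 7 + 3 + 4 + 15 + 7 = 36
8 - 2 - 7 - 4 - 1: 14 + 4 + 15 + 7 = 40
8 - 3 - 2 - 7 - 5 - 1: 7 + 3 + 4 + 8 + 15 = 37
8 - 6 - 1: 19 + 22 = 41
8 - 3 - 2 - 5 - 1: 7 + 3 + 6 + 15 = 31
8 - 2 - 5 - 1: 14 + 6 + 15 = 35
Best route has total 31.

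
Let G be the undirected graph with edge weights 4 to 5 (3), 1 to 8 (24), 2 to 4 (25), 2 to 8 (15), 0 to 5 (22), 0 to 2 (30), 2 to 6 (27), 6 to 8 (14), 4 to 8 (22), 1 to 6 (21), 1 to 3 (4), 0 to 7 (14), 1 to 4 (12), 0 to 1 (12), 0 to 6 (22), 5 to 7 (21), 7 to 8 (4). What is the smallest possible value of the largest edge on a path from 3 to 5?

12

Some routes from 3 to 5:
3→1→4→5: max(4, 12, 3) = 12
3→1→6→8→7→5: max(4, 21, 14, 4, 21) = 21
3→1→6→0→7→8→4→5: max(4, 21, 22, 14, 4, 22, 3) = 22
3→1→6→0→7→5: max(4, 21, 22, 14, 21) = 22
3→1→0→7→5: max(4, 12, 14, 21) = 21
Smallest bottleneck: 12.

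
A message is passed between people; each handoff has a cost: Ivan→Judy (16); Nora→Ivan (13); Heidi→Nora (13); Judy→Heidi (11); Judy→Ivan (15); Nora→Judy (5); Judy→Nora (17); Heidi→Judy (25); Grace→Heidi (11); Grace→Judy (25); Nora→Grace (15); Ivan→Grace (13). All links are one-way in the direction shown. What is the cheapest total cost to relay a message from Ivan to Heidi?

Some routes from Ivan to Heidi:
Ivan→Judy→Heidi: 16 + 11 = 27
Ivan→Grace→Heidi: 13 + 11 = 24
Ivan→Grace→Judy→Heidi: 13 + 25 + 11 = 49
Best route has total 24.

24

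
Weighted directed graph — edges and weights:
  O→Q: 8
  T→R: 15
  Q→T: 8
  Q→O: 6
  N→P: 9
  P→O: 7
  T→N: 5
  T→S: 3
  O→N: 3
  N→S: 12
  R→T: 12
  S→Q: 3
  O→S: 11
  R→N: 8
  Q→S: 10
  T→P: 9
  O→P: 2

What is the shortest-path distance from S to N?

12

Comparing a few candidate routes:
S-Q-T-P-O-N: 3 + 8 + 9 + 7 + 3 = 30
S-Q-O-N: 3 + 6 + 3 = 12
S-Q-T-N: 3 + 8 + 5 = 16
Shortest: 12.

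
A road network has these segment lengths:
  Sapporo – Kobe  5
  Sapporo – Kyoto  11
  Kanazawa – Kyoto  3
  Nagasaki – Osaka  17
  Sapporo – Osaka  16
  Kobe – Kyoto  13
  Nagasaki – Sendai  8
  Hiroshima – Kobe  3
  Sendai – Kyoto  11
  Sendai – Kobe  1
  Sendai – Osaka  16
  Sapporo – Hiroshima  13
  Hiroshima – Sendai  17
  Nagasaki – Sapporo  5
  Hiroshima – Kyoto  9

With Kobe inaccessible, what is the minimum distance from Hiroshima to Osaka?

29

A few of the Hiroshima→Osaka routes:
Hiroshima -> Kyoto -> Sendai -> Osaka: 9 + 11 + 16 = 36
Hiroshima -> Sapporo -> Nagasaki -> Osaka: 13 + 5 + 17 = 35
Hiroshima -> Sapporo -> Osaka: 13 + 16 = 29
Hiroshima -> Sendai -> Osaka: 17 + 16 = 33
Hiroshima -> Kyoto -> Sapporo -> Osaka: 9 + 11 + 16 = 36
Hiroshima -> Sendai -> Nagasaki -> Osaka: 17 + 8 + 17 = 42
The minimum is 29.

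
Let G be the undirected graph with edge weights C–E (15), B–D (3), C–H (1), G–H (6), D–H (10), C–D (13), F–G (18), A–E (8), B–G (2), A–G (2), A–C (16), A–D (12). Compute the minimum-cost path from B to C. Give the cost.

9

Checking several routes:
B - G - A - E - C: 2 + 2 + 8 + 15 = 27
B - G - H - C: 2 + 6 + 1 = 9
B - D - A - G - H - C: 3 + 12 + 2 + 6 + 1 = 24
B - D - H - C: 3 + 10 + 1 = 14
B - G - A - C: 2 + 2 + 16 = 20
B - D - C: 3 + 13 = 16
The minimum is 9.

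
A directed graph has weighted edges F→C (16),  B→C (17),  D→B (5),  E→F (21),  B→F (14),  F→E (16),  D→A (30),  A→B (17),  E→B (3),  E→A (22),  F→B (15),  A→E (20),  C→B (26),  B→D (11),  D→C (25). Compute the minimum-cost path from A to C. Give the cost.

34

A few of the A→C routes:
A -> B -> F -> C: 17 + 14 + 16 = 47
A -> B -> C: 17 + 17 = 34
A -> E -> B -> C: 20 + 3 + 17 = 40
A -> B -> D -> C: 17 + 11 + 25 = 53
A -> E -> B -> F -> C: 20 + 3 + 14 + 16 = 53
The minimum is 34.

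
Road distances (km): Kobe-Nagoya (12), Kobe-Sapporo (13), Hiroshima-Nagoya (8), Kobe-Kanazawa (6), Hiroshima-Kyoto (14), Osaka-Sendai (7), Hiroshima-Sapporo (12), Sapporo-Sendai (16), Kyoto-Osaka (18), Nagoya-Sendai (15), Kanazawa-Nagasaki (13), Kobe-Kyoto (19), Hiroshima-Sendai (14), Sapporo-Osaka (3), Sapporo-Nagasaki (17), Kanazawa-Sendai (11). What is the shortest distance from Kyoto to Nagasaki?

38

Some routes from Kyoto to Nagasaki:
Kyoto - Kobe - Sapporo - Nagasaki: 19 + 13 + 17 = 49
Kyoto - Kobe - Kanazawa - Nagasaki: 19 + 6 + 13 = 38
Kyoto - Hiroshima - Sapporo - Nagasaki: 14 + 12 + 17 = 43
Kyoto - Osaka - Sapporo - Nagasaki: 18 + 3 + 17 = 38
Shortest: 38 km.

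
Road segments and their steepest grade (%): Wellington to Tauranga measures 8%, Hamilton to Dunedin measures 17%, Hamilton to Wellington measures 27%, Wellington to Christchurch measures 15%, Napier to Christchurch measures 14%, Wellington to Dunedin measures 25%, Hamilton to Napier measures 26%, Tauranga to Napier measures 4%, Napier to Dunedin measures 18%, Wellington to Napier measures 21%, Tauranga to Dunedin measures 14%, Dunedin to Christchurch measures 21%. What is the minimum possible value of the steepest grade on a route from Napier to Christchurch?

Some routes from Napier to Christchurch:
Napier - Wellington - Tauranga - Dunedin - Christchurch: max(21, 8, 14, 21) = 21
Napier - Christchurch: max(14) = 14
Napier - Dunedin - Christchurch: max(18, 21) = 21
Napier - Wellington - Christchurch: max(21, 15) = 21
Napier - Tauranga - Wellington - Christchurch: max(4, 8, 15) = 15
Napier - Dunedin - Tauranga - Wellington - Christchurch: max(18, 14, 8, 15) = 18
The minimum achievable maximum is 14%.

14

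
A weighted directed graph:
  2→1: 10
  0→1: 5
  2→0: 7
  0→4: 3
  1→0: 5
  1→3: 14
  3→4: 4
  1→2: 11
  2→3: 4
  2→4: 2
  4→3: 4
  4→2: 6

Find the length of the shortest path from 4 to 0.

13

Candidate routes:
4 → 2 → 0: 6 + 7 = 13
4 → 2 → 1 → 0: 6 + 10 + 5 = 21
Best route has total 13.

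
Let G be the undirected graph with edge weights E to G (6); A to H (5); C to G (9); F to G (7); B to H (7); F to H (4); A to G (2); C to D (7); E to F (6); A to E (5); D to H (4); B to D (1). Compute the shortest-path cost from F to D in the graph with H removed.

Routes from F to D avoiding H:
F-E-A-G-C-D: 6 + 5 + 2 + 9 + 7 = 29
F-G-C-D: 7 + 9 + 7 = 23
F-E-G-C-D: 6 + 6 + 9 + 7 = 28
Best route has total 23.

23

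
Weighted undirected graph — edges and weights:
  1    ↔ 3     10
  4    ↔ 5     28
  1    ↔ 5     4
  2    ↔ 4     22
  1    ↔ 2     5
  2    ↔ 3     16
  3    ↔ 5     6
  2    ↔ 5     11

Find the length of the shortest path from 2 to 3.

Some routes from 2 to 3:
2 -> 3: 16
2 -> 5 -> 1 -> 3: 11 + 4 + 10 = 25
2 -> 1 -> 5 -> 3: 5 + 4 + 6 = 15
2 -> 5 -> 3: 11 + 6 = 17
2 -> 1 -> 3: 5 + 10 = 15
Best route has total 15.

15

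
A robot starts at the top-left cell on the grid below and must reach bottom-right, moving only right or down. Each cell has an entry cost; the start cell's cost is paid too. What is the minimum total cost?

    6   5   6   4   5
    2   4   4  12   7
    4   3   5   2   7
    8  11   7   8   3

32

Cheapest: (0,0)→(1,0)→(1,1)→(2,1)→(2,2)→(2,3)→(2,4)→(3,4)
  6 + 2 + 4 + 3 + 5 + 2 + 7 + 3 = 32
(Top row then right column would cost 43.)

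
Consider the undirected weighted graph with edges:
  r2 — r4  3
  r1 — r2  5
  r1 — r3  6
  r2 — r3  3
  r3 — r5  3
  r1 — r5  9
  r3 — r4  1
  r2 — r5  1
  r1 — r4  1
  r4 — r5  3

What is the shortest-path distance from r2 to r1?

4

Checking several routes:
r2-r5-r4-r1: 1 + 3 + 1 = 5
r2-r1: 5
r2-r5-r3-r4-r1: 1 + 3 + 1 + 1 = 6
r2-r4-r1: 3 + 1 = 4
r2-r3-r4-r1: 3 + 1 + 1 = 5
Shortest: 4.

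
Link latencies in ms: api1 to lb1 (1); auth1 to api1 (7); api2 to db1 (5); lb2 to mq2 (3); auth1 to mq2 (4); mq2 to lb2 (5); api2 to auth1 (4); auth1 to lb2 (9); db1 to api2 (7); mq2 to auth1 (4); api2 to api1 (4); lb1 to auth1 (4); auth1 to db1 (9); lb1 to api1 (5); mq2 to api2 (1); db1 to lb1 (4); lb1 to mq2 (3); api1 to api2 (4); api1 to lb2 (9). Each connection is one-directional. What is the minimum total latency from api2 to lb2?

13

A few of the api2→lb2 routes:
api2 -> auth1 -> lb2: 4 + 9 = 13
api2 -> db1 -> lb1 -> mq2 -> lb2: 5 + 4 + 3 + 5 = 17
api2 -> api1 -> lb1 -> mq2 -> lb2: 4 + 1 + 3 + 5 = 13
api2 -> api1 -> lb1 -> auth1 -> mq2 -> lb2: 4 + 1 + 4 + 4 + 5 = 18
api2 -> auth1 -> mq2 -> lb2: 4 + 4 + 5 = 13
api2 -> api1 -> lb2: 4 + 9 = 13
Shortest: 13 ms.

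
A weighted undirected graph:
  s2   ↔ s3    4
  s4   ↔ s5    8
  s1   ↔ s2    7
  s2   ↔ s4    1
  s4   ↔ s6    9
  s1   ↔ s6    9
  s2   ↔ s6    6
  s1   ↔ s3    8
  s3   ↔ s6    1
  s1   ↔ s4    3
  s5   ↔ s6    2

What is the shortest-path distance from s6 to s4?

6

Checking several routes:
s6→s4: 9
s6→s3→s2→s4: 1 + 4 + 1 = 6
s6→s2→s4: 6 + 1 = 7
Best route has total 6.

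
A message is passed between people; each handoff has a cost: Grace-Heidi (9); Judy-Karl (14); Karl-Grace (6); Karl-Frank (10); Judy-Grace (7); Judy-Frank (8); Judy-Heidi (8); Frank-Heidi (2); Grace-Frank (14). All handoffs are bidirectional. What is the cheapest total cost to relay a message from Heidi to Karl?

A few of the Heidi→Karl routes:
Heidi - Grace - Karl: 9 + 6 = 15
Heidi - Judy - Grace - Karl: 8 + 7 + 6 = 21
Heidi - Judy - Karl: 8 + 14 = 22
Heidi - Frank - Karl: 2 + 10 = 12
Shortest: 12.

12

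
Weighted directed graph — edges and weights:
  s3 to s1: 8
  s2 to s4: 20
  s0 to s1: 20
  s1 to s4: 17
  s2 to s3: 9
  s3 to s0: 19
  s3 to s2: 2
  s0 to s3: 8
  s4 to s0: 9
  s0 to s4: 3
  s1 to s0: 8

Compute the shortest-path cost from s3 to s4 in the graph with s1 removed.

Paths from s3 to s4 avoiding s1:
s3-s0-s4: 19 + 3 = 22
s3-s2-s4: 2 + 20 = 22
The minimum is 22.

22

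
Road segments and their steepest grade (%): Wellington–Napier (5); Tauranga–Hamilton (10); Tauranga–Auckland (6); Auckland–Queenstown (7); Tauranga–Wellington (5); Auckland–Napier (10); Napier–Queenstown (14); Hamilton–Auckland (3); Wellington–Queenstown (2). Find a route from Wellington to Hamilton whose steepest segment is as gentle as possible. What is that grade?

Some routes from Wellington to Hamilton:
Wellington -> Queenstown -> Auckland -> Tauranga -> Hamilton: max(2, 7, 6, 10) = 10
Wellington -> Tauranga -> Auckland -> Hamilton: max(5, 6, 3) = 6
Wellington -> Tauranga -> Hamilton: max(5, 10) = 10
Wellington -> Queenstown -> Auckland -> Hamilton: max(2, 7, 3) = 7
Wellington -> Napier -> Auckland -> Tauranga -> Hamilton: max(5, 10, 6, 10) = 10
Wellington -> Napier -> Auckland -> Hamilton: max(5, 10, 3) = 10
The minimum achievable maximum is 6%.

6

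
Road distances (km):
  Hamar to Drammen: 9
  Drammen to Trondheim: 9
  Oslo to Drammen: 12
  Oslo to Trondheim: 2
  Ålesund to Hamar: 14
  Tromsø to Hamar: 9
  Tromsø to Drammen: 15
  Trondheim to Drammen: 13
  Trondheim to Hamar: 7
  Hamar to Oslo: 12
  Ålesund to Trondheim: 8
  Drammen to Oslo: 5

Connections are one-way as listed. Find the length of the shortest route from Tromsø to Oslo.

Routes from Tromsø to Oslo:
Tromsø→Hamar→Drammen→Oslo: 9 + 9 + 5 = 23
Tromsø→Drammen→Trondheim→Hamar→Oslo: 15 + 9 + 7 + 12 = 43
Tromsø→Drammen→Oslo: 15 + 5 = 20
Tromsø→Hamar→Oslo: 9 + 12 = 21
Shortest: 20 km.

20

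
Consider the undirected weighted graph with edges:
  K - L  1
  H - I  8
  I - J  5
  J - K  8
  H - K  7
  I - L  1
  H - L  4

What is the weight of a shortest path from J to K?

Some routes from J to K:
J→I→L→H→K: 5 + 1 + 4 + 7 = 17
J→I→L→K: 5 + 1 + 1 = 7
J→K: 8
Best route has total 7.

7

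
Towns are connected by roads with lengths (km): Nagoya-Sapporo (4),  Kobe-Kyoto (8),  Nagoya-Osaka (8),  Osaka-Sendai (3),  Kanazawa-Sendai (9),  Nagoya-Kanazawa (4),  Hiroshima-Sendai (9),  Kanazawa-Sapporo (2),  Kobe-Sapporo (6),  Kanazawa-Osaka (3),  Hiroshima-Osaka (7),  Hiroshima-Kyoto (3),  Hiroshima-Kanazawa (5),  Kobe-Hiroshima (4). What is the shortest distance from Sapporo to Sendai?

A few of the Sapporo→Sendai routes:
Sapporo - Kanazawa - Sendai: 2 + 9 = 11
Sapporo - Nagoya - Kanazawa - Osaka - Sendai: 4 + 4 + 3 + 3 = 14
Sapporo - Kanazawa - Osaka - Sendai: 2 + 3 + 3 = 8
Sapporo - Nagoya - Osaka - Sendai: 4 + 8 + 3 = 15
Shortest: 8 km.

8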